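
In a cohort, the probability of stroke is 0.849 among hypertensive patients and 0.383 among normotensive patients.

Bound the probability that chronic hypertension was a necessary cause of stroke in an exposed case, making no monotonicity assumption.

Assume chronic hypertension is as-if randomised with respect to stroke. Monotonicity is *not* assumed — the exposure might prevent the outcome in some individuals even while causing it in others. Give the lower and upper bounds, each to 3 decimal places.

0.549 ≤ PN ≤ 0.727

Let p₁ = 0.849, p₀ = 0.383.
Under exogeneity alone the bounds on PN are max{0,(p₁−p₀)/p₁} ≤ PN ≤ min{1,(1−p₀)/p₁}.
  lower = (p₁ − p₀)/p₁ = 0.466 / 0.849 ≈ 0.5489
  upper = min{1, (1 − p₀)/p₁} = 0.617 / 0.849 ≈ 0.7267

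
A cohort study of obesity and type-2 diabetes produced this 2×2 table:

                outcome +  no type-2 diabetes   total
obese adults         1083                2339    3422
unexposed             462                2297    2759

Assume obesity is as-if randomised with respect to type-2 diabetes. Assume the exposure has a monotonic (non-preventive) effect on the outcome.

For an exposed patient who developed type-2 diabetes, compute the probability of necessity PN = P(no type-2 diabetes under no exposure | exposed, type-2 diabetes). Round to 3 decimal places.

PN ≈ 0.471

p₁ = P(outcome | exposed) = 1083/3422 = 0.31648
p₀ = P(outcome | unexposed) = 462/2759 = 0.16745
Under exogeneity and monotonicity, PN = (p₁ − p₀)/p₁.
PN = (0.31648 − 0.16745) / 0.31648 ≈ 0.4709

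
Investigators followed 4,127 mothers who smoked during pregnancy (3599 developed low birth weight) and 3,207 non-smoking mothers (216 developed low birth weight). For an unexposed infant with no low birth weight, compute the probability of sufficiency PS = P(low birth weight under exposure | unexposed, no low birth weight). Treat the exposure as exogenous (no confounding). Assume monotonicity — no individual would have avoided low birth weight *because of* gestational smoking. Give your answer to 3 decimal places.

PS ≈ 0.863

p₁ = P(outcome | exposed) = 3599/4127 = 0.87206
p₀ = P(outcome | unexposed) = 216/3207 = 0.067353
Under exogeneity and monotonicity, PS = (p₁ − p₀) / (1 − p₀).
PS = (0.87206 − 0.067353) / (1 − 0.067353) = 0.80471 / 0.93265 ≈ 0.8628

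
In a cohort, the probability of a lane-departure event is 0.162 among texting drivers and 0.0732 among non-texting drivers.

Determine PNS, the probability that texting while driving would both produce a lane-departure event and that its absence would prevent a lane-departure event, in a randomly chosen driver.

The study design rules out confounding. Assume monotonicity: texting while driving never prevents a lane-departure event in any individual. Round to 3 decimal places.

PNS ≈ 0.089

Let p₁ = 0.162, p₀ = 0.0732.
Under exogeneity and monotonicity, PNS = p₁ − p₀.
PNS = 0.162 − 0.0732 = 0.0888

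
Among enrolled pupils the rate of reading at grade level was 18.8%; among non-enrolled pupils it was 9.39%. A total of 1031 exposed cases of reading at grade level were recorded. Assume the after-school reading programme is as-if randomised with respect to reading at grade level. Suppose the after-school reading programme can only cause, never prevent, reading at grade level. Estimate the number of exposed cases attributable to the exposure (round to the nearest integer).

p₁ = 0.188, p₀ = 0.0939.
PN = (p₁ − p₀)/p₁ = (0.188 − 0.0939) / 0.188 ≈ 0.50053.
Attributable cases ≈ PN × (exposed cases) = 0.50053 × 1031 ≈ 516.05.

about 516 cases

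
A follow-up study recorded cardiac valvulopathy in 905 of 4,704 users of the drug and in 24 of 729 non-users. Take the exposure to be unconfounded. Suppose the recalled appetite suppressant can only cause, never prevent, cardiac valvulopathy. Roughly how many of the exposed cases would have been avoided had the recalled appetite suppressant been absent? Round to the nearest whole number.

about 750 cases

p₁ = P(outcome | exposed) = 905/4704 = 0.19239
p₀ = P(outcome | unexposed) = 24/729 = 0.032922
PN = (p₁ − p₀)/p₁ = (0.19239 − 0.032922) / 0.19239 ≈ 0.82888.
Attributable cases ≈ PN × (exposed cases) = 0.82888 × 905 ≈ 750.14.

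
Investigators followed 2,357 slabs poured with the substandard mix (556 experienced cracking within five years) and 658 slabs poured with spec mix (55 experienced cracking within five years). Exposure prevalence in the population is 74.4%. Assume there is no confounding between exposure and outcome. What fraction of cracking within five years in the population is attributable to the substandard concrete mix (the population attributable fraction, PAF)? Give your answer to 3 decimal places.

p₁ = P(outcome | exposed) = 556/2357 = 0.23589
p₀ = P(outcome | unexposed) = 55/658 = 0.083587
Overall risk P(Y=1) = π·p₁ + (1−π)·p₀ = 0.744×0.23589 + 0.256×0.083587 = 0.1969.
Under exogeneity, PAF = [P(Y=1) − p₀] / P(Y=1).
PAF = (0.1969 − 0.083587) / 0.1969 ≈ 0.5755

PAF ≈ 0.575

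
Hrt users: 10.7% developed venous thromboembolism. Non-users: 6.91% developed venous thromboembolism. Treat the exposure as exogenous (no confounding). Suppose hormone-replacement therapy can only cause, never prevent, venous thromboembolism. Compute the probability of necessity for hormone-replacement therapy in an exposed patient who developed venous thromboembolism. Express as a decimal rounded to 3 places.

PN ≈ 0.354

p₁ = 0.107, p₀ = 0.0691.
Under exogeneity and monotonicity, PN = (p₁ − p₀) / p₁.
PN = (0.107 − 0.0691) / 0.107 = 0.0379 / 0.107 ≈ 0.3542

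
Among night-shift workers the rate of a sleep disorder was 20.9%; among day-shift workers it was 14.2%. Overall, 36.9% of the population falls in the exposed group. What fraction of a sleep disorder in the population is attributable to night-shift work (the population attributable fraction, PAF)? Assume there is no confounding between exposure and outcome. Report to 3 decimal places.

PAF ≈ 0.148

p₁ = 0.209, p₀ = 0.142.
Overall risk P(Y=1) = π·p₁ + (1−π)·p₀ = 0.369×0.209 + 0.631×0.142 = 0.16672.
Under exogeneity, PAF = [P(Y=1) − p₀] / P(Y=1).
PAF = (0.16672 − 0.142) / 0.16672 ≈ 0.1483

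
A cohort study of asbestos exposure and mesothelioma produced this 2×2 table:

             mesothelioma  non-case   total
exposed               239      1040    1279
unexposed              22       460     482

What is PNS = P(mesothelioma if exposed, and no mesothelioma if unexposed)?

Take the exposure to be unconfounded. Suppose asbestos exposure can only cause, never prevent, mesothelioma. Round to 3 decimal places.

PNS ≈ 0.141

p₁ = P(outcome | exposed) = 239/1279 = 0.18686
p₀ = P(outcome | unexposed) = 22/482 = 0.045643
Under exogeneity and monotonicity, PNS = p₁ − p₀.
PNS = 0.18686 − 0.045643 = 0.14122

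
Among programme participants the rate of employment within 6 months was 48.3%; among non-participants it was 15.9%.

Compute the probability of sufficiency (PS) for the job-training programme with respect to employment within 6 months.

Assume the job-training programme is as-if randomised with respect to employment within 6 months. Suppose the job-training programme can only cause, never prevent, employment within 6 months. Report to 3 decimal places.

p₁ = 0.483, p₀ = 0.159.
Under exogeneity and monotonicity, PS = (p₁ − p₀) / (1 − p₀).
PS = (0.483 − 0.159) / (1 − 0.159) = 0.324 / 0.841 ≈ 0.3853

PS ≈ 0.385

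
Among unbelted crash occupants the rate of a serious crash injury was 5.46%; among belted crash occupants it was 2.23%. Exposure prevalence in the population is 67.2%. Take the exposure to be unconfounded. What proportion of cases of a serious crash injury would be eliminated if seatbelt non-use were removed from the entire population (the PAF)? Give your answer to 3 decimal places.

p₁ = 0.0546, p₀ = 0.0223.
Overall risk P(Y=1) = π·p₁ + (1−π)·p₀ = 0.672×0.0546 + 0.328×0.0223 = 0.044006.
Under exogeneity, PAF = [P(Y=1) − p₀] / P(Y=1).
PAF = (0.044006 − 0.0223) / 0.044006 ≈ 0.4932

PAF ≈ 0.493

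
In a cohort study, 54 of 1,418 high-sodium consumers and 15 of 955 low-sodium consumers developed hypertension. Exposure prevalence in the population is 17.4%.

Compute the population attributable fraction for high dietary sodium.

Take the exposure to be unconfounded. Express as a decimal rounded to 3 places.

PAF ≈ 0.199

p₁ = P(outcome | exposed) = 54/1418 = 0.038082
p₀ = P(outcome | unexposed) = 15/955 = 0.015707
Overall risk P(Y=1) = π·p₁ + (1−π)·p₀ = 0.174×0.038082 + 0.826×0.015707 = 0.0196.
Under exogeneity, PAF = [P(Y=1) − p₀] / P(Y=1).
PAF = (0.0196 − 0.015707) / 0.0196 ≈ 0.1986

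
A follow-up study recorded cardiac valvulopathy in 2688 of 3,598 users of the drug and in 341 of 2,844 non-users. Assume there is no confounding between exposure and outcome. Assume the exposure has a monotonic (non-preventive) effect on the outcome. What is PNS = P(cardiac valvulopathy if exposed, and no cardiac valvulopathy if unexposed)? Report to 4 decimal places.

p₁ = P(outcome | exposed) = 2688/3598 = 0.74708
p₀ = P(outcome | unexposed) = 341/2844 = 0.1199
Under exogeneity and monotonicity, PNS = p₁ − p₀.
PNS = 0.74708 − 0.1199 = 0.62718

PNS ≈ 0.6272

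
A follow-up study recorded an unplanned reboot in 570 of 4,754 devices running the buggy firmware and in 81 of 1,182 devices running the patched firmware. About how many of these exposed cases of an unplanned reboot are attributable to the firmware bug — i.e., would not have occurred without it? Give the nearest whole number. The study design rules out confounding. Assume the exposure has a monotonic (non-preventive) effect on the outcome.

about 244 cases

p₁ = P(outcome | exposed) = 570/4754 = 0.1199
p₀ = P(outcome | unexposed) = 81/1182 = 0.068528
PN = (p₁ − p₀)/p₁ = (0.1199 − 0.068528) / 0.1199 ≈ 0.42845.
Attributable cases ≈ PN × (exposed cases) = 0.42845 × 570 ≈ 244.22.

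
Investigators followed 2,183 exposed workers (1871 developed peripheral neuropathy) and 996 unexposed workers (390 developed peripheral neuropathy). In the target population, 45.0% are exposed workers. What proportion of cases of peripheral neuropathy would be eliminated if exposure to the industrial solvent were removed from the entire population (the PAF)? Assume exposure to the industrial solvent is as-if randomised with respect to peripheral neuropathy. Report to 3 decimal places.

PAF ≈ 0.349

p₁ = P(outcome | exposed) = 1871/2183 = 0.85708
p₀ = P(outcome | unexposed) = 390/996 = 0.39157
Overall risk P(Y=1) = π·p₁ + (1−π)·p₀ = 0.45×0.85708 + 0.55×0.39157 = 0.60105.
Under exogeneity, PAF = [P(Y=1) − p₀] / P(Y=1).
PAF = (0.60105 − 0.39157) / 0.60105 ≈ 0.3485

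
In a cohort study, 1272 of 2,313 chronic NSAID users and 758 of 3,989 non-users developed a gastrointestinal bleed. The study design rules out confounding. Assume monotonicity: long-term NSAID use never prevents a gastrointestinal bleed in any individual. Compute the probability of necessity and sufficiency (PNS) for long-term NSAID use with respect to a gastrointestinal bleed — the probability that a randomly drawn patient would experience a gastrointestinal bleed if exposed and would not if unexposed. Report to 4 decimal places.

PNS ≈ 0.3599

p₁ = P(outcome | exposed) = 1272/2313 = 0.54994
p₀ = P(outcome | unexposed) = 758/3989 = 0.19002
Under exogeneity and monotonicity, PNS = p₁ − p₀.
PNS = 0.54994 − 0.19002 = 0.35991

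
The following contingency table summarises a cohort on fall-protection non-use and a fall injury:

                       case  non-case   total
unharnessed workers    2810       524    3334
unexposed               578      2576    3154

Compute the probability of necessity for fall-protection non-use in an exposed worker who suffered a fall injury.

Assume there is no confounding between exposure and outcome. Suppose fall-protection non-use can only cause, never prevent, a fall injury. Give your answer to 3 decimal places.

PN ≈ 0.783

p₁ = P(outcome | exposed) = 2810/3334 = 0.84283
p₀ = P(outcome | unexposed) = 578/3154 = 0.18326
Under exogeneity and monotonicity, PN = (p₁ − p₀)/p₁.
PN = (0.84283 − 0.18326) / 0.84283 ≈ 0.7826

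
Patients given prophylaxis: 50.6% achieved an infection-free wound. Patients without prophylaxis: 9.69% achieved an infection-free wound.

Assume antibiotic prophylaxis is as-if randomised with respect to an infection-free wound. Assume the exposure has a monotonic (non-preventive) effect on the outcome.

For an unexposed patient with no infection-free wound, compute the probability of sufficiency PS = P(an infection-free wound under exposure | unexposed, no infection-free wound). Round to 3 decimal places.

p₁ = 0.506, p₀ = 0.0969.
Under exogeneity and monotonicity, PS = (p₁ − p₀) / (1 − p₀).
PS = (0.506 − 0.0969) / (1 − 0.0969) = 0.4091 / 0.9031 ≈ 0.4530

PS ≈ 0.453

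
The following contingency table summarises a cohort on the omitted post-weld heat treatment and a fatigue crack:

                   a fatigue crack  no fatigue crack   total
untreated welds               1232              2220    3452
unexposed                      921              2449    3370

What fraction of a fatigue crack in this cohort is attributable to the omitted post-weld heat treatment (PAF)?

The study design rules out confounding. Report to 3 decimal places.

PAF ≈ 0.134

p₁ = P(outcome | exposed) = 1232/3452 = 0.35689
p₀ = P(outcome | unexposed) = 921/3370 = 0.27329
Exposure prevalence π = 3452/6822 = 0.50601; overall risk P(Y=1) = 0.3156.
Under exogeneity, PAF = [P(Y=1) − p₀]/P(Y=1).
PAF = (0.3156 − 0.27329) / 0.3156 ≈ 0.1340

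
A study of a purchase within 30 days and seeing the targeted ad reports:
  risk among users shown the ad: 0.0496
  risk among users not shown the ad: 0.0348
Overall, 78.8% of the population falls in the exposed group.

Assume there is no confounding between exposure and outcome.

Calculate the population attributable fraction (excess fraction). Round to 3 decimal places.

Let p₁ = 0.0496, p₀ = 0.0348.
Overall risk P(Y=1) = π·p₁ + (1−π)·p₀ = 0.788×0.0496 + 0.212×0.0348 = 0.046462.
Under exogeneity, PAF = [P(Y=1) − p₀] / P(Y=1).
PAF = (0.046462 − 0.0348) / 0.046462 ≈ 0.2510

PAF ≈ 0.251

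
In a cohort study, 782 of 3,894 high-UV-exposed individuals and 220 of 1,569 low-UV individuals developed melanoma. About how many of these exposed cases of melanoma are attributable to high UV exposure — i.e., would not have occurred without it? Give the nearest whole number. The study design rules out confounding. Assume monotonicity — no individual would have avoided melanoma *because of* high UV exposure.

p₁ = P(outcome | exposed) = 782/3894 = 0.20082
p₀ = P(outcome | unexposed) = 220/1569 = 0.14022
PN = (p₁ − p₀)/p₁ = (0.20082 − 0.14022) / 0.20082 ≈ 0.30179.
Attributable cases ≈ PN × (exposed cases) = 0.30179 × 782 ≈ 236.00.

about 236 cases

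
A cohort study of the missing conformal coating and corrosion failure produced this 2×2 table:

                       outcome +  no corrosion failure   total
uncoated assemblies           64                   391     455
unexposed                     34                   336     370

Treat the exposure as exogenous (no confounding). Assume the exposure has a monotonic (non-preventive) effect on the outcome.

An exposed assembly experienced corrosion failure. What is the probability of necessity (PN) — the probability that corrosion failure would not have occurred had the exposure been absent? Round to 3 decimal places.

p₁ = P(outcome | exposed) = 64/455 = 0.14066
p₀ = P(outcome | unexposed) = 34/370 = 0.091892
Under exogeneity and monotonicity, PN = (p₁ − p₀) / p₁.
PN = (0.14066 − 0.091892) / 0.14066 = 0.048767 / 0.14066 ≈ 0.3467

PN ≈ 0.347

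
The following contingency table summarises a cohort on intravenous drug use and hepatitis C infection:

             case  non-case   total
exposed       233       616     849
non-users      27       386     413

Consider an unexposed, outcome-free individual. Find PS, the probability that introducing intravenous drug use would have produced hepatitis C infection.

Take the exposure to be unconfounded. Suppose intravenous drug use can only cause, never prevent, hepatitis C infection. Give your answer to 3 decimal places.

PS ≈ 0.224

p₁ = P(outcome | exposed) = 233/849 = 0.27444
p₀ = P(outcome | unexposed) = 27/413 = 0.065375
Under exogeneity and monotonicity, PS = (p₁ − p₀) / (1 − p₀).
PS = (0.27444 − 0.065375) / (1 − 0.065375) = 0.20907 / 0.93462 ≈ 0.2237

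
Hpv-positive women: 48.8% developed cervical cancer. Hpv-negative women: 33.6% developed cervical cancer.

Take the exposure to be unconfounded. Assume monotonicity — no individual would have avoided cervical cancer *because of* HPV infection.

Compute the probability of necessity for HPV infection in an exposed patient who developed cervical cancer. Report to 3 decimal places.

p₁ = 0.488, p₀ = 0.336.
Under exogeneity and monotonicity, PN = (p₁ − p₀) / p₁.
PN = (0.488 − 0.336) / 0.488 = 0.152 / 0.488 ≈ 0.3115

PN ≈ 0.311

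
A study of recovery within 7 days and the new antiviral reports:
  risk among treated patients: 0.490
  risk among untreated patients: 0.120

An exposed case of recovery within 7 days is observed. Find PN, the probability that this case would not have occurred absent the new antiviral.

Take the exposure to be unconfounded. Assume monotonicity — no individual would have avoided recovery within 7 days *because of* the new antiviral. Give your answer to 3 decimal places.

PN ≈ 0.755

Let p₁ = 0.49, p₀ = 0.12.
Under exogeneity and monotonicity, PN = (p₁ − p₀) / p₁.
PN = (0.49 − 0.12) / 0.49 = 0.37 / 0.49 ≈ 0.7551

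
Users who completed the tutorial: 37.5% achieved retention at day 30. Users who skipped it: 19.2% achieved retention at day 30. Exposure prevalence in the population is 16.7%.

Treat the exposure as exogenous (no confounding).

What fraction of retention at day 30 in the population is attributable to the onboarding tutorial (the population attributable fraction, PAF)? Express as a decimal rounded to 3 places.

p₁ = 0.375, p₀ = 0.192.
Overall risk P(Y=1) = π·p₁ + (1−π)·p₀ = 0.167×0.375 + 0.833×0.192 = 0.22256.
Under exogeneity, PAF = [P(Y=1) − p₀] / P(Y=1).
PAF = (0.22256 − 0.192) / 0.22256 ≈ 0.1373

PAF ≈ 0.137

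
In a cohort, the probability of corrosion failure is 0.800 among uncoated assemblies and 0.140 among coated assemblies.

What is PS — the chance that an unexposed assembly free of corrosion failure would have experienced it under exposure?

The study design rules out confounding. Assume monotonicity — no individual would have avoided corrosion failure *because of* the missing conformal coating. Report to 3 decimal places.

PS ≈ 0.767

Let p₁ = 0.8, p₀ = 0.14.
Under exogeneity and monotonicity, PS = (p₁ − p₀) / (1 − p₀).
PS = (0.8 − 0.14) / (1 − 0.14) = 0.66 / 0.86 ≈ 0.7674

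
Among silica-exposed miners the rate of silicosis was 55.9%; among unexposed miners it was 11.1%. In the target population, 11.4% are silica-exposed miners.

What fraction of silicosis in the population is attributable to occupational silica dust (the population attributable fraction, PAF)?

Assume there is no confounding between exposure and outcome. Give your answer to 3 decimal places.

PAF ≈ 0.315

p₁ = 0.559, p₀ = 0.111.
Overall risk P(Y=1) = π·p₁ + (1−π)·p₀ = 0.114×0.559 + 0.886×0.111 = 0.16207.
Under exogeneity, PAF = [P(Y=1) − p₀] / P(Y=1).
PAF = (0.16207 − 0.111) / 0.16207 ≈ 0.3151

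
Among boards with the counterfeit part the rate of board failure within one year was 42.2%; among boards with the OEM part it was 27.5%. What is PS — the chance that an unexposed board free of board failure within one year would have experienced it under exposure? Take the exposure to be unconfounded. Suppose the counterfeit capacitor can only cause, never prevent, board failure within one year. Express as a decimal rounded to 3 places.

PS ≈ 0.203

p₁ = 0.422, p₀ = 0.275.
Under exogeneity and monotonicity, PS = (p₁ − p₀) / (1 − p₀).
PS = (0.422 − 0.275) / (1 − 0.275) = 0.147 / 0.725 ≈ 0.2028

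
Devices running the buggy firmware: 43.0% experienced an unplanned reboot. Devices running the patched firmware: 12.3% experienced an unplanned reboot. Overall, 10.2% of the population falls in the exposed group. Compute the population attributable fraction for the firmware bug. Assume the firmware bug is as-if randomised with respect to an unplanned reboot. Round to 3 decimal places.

PAF ≈ 0.203

p₁ = 0.43, p₀ = 0.123.
Overall risk P(Y=1) = π·p₁ + (1−π)·p₀ = 0.102×0.43 + 0.898×0.123 = 0.15431.
Under exogeneity, PAF = [P(Y=1) − p₀] / P(Y=1).
PAF = (0.15431 − 0.123) / 0.15431 ≈ 0.2029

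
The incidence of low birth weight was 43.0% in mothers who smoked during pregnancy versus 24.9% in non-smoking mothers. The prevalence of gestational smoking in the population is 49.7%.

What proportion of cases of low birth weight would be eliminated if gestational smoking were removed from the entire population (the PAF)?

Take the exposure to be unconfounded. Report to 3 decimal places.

p₁ = 0.43, p₀ = 0.249.
Overall risk P(Y=1) = π·p₁ + (1−π)·p₀ = 0.497×0.43 + 0.503×0.249 = 0.33896.
Under exogeneity, PAF = [P(Y=1) − p₀] / P(Y=1).
PAF = (0.33896 − 0.249) / 0.33896 ≈ 0.2654

PAF ≈ 0.265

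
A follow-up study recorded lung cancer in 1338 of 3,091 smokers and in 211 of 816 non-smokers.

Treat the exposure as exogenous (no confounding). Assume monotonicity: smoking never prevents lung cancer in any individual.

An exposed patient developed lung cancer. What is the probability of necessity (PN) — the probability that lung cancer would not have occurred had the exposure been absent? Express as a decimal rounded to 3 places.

PN ≈ 0.403

p₁ = P(outcome | exposed) = 1338/3091 = 0.43287
p₀ = P(outcome | unexposed) = 211/816 = 0.25858
Under exogeneity and monotonicity, PN = (p₁ − p₀) / p₁.
PN = (0.43287 − 0.25858) / 0.43287 = 0.17429 / 0.43287 ≈ 0.4026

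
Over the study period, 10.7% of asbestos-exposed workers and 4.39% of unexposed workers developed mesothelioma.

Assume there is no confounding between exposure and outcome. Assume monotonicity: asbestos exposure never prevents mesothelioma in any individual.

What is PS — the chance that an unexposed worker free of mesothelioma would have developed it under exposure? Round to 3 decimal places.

p₁ = 0.107, p₀ = 0.0439.
Under exogeneity and monotonicity, PS = (p₁ − p₀) / (1 − p₀).
PS = (0.107 − 0.0439) / (1 − 0.0439) = 0.0631 / 0.9561 ≈ 0.0660

PS ≈ 0.066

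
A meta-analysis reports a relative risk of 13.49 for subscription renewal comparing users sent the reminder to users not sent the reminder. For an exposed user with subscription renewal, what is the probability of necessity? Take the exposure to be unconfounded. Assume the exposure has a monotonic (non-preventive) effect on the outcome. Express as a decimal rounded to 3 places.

PN ≈ 0.926

Under exogeneity and monotonicity, PN = (RR − 1) / RR = 1 − 1/RR.
PN = (13.49 − 1) / 13.49 = 12.49 / 13.49 ≈ 0.9259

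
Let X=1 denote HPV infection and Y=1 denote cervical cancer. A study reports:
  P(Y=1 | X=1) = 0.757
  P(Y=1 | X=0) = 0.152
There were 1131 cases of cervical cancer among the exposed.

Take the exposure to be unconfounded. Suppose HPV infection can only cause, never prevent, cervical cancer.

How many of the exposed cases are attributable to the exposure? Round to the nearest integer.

about 904 cases

Let p₁ = 0.757, p₀ = 0.152.
PN = (p₁ − p₀)/p₁ = (0.757 − 0.152) / 0.757 ≈ 0.79921.
Attributable cases ≈ PN × (exposed cases) = 0.79921 × 1131 ≈ 903.90.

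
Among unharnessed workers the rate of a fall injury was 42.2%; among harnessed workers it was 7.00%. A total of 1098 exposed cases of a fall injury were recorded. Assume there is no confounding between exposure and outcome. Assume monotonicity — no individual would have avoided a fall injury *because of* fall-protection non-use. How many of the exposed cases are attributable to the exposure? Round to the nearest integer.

p₁ = 0.422, p₀ = 0.07.
PN = (p₁ − p₀)/p₁ = (0.422 − 0.07) / 0.422 ≈ 0.83412.
Attributable cases ≈ PN × (exposed cases) = 0.83412 × 1098 ≈ 915.87.

about 916 cases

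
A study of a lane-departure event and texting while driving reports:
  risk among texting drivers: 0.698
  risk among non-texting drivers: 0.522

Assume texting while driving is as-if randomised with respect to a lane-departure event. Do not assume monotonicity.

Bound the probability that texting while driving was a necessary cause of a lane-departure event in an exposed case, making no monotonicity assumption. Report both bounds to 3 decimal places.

Let p₁ = 0.698, p₀ = 0.522.
Under exogeneity alone the bounds on PN are max{0,(p₁−p₀)/p₁} ≤ PN ≤ min{1,(1−p₀)/p₁}.
  lower = (p₁ − p₀)/p₁ = 0.176 / 0.698 ≈ 0.2521
  upper = min{1, (1 − p₀)/p₁} = 0.478 / 0.698 ≈ 0.6848

0.252 ≤ PN ≤ 0.685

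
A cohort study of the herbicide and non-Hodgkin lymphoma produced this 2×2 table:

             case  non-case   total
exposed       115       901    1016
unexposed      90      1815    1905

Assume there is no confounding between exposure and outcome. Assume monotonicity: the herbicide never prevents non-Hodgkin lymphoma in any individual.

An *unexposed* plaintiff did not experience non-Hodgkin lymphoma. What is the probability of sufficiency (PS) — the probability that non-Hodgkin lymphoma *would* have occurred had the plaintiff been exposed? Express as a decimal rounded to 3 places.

PS ≈ 0.069

p₁ = P(outcome | exposed) = 115/1016 = 0.11319
p₀ = P(outcome | unexposed) = 90/1905 = 0.047244
Under exogeneity and monotonicity, PS = (p₁ − p₀) / (1 − p₀).
PS = (0.11319 − 0.047244) / (1 − 0.047244) = 0.065945 / 0.95276 ≈ 0.0692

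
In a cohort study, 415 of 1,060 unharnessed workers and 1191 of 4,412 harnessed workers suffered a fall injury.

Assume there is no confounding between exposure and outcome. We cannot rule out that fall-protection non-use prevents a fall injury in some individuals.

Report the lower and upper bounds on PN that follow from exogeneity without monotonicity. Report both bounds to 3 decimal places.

0.311 ≤ PN ≤ 1.000

p₁ = P(outcome | exposed) = 415/1060 = 0.39151
p₀ = P(outcome | unexposed) = 1191/4412 = 0.26995
Under exogeneity alone the bounds on PN are max{0,(p₁−p₀)/p₁} ≤ PN ≤ min{1,(1−p₀)/p₁}.
  lower = (p₁ − p₀)/p₁ = 0.12156 / 0.39151 ≈ 0.3105
  upper = min{1, (1 − p₀)/p₁} = 0.73005 / 0.39151 ≈ 1.8647 → capped at 1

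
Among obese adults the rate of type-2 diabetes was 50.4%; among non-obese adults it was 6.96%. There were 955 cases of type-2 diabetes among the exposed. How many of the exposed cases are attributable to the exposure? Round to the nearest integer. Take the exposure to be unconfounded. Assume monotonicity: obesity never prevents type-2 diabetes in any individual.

about 823 cases

p₁ = 0.504, p₀ = 0.0696.
PN = (p₁ − p₀)/p₁ = (0.504 − 0.0696) / 0.504 ≈ 0.86190.
Attributable cases ≈ PN × (exposed cases) = 0.86190 × 955 ≈ 823.12.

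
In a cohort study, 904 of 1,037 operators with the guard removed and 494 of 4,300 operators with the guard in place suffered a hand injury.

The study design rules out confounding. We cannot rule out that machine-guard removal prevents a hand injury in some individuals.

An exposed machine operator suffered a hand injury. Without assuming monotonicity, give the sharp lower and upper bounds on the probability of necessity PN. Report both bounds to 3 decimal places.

0.868 ≤ PN ≤ 1.000

p₁ = P(outcome | exposed) = 904/1037 = 0.87175
p₀ = P(outcome | unexposed) = 494/4300 = 0.11488
Under exogeneity alone the bounds on PN are max{0,(p₁−p₀)/p₁} ≤ PN ≤ min{1,(1−p₀)/p₁}.
  lower = (p₁ − p₀)/p₁ = 0.75686 / 0.87175 ≈ 0.8682
  upper = min{1, (1 − p₀)/p₁} = 0.88512 / 0.87175 ≈ 1.0153 → capped at 1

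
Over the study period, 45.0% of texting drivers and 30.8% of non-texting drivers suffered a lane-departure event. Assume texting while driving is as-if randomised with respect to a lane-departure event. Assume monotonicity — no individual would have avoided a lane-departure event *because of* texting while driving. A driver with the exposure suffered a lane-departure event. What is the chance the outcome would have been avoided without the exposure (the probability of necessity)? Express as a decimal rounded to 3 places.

PN ≈ 0.316

p₁ = 0.45, p₀ = 0.308.
Under exogeneity and monotonicity, PN = (p₁ − p₀) / p₁.
PN = (0.45 − 0.308) / 0.45 = 0.142 / 0.45 ≈ 0.3156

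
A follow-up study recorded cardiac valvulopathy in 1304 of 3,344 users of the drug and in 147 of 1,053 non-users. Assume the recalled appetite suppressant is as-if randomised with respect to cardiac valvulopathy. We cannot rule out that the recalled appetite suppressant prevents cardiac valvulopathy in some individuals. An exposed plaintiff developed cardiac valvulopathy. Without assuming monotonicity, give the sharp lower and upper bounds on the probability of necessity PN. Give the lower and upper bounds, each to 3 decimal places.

0.642 ≤ PN ≤ 1.000

p₁ = P(outcome | exposed) = 1304/3344 = 0.38995
p₀ = P(outcome | unexposed) = 147/1053 = 0.1396
Under exogeneity alone the bounds on PN are max{0,(p₁−p₀)/p₁} ≤ PN ≤ min{1,(1−p₀)/p₁}.
  lower = (p₁ − p₀)/p₁ = 0.25035 / 0.38995 ≈ 0.6420
  upper = min{1, (1 − p₀)/p₁} = 0.8604 / 0.38995 ≈ 2.2064 → capped at 1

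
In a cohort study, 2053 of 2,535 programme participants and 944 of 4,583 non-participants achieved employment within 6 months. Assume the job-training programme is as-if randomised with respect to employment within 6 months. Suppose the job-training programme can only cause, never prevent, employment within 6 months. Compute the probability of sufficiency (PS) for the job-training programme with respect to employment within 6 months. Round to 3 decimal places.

p₁ = P(outcome | exposed) = 2053/2535 = 0.80986
p₀ = P(outcome | unexposed) = 944/4583 = 0.20598
Under exogeneity and monotonicity, PS = (p₁ − p₀) / (1 − p₀).
PS = (0.80986 − 0.20598) / (1 − 0.20598) = 0.60388 / 0.79402 ≈ 0.7605

PS ≈ 0.761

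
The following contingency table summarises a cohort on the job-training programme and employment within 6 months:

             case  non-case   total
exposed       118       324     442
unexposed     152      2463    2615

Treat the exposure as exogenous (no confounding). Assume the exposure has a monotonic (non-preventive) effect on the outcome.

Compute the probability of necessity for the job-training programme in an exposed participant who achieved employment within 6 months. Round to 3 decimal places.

PN ≈ 0.782

p₁ = P(outcome | exposed) = 118/442 = 0.26697
p₀ = P(outcome | unexposed) = 152/2615 = 0.058126
Under exogeneity and monotonicity, PN = (p₁ − p₀)/p₁.
PN = (0.26697 − 0.058126) / 0.26697 ≈ 0.7823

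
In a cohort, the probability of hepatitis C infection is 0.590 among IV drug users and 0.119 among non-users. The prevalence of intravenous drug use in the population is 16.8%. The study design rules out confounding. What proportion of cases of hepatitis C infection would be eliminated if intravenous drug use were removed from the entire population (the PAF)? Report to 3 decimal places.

Let p₁ = 0.59, p₀ = 0.119.
Overall risk P(Y=1) = π·p₁ + (1−π)·p₀ = 0.168×0.59 + 0.832×0.119 = 0.19813.
Under exogeneity, PAF = [P(Y=1) − p₀] / P(Y=1).
PAF = (0.19813 − 0.119) / 0.19813 ≈ 0.3994

PAF ≈ 0.399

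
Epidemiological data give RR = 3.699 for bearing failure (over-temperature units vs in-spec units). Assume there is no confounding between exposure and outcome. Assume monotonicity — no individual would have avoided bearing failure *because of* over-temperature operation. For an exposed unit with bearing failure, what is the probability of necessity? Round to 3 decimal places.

Under exogeneity and monotonicity, PN = (RR − 1) / RR = 1 − 1/RR.
PN = (3.699 − 1) / 3.699 = 2.699 / 3.699 ≈ 0.7297

PN ≈ 0.730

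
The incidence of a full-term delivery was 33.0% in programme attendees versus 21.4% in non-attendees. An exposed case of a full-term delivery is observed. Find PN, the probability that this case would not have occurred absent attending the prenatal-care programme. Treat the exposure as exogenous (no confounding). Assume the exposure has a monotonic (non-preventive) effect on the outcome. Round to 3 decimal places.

PN ≈ 0.352

p₁ = 0.33, p₀ = 0.214.
Under exogeneity and monotonicity, PN = (p₁ − p₀) / p₁.
PN = (0.33 − 0.214) / 0.33 = 0.116 / 0.33 ≈ 0.3515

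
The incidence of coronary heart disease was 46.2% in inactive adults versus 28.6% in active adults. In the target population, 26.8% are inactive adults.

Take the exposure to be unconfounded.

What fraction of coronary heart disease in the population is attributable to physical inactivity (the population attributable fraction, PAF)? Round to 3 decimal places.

p₁ = 0.462, p₀ = 0.286.
Overall risk P(Y=1) = π·p₁ + (1−π)·p₀ = 0.268×0.462 + 0.732×0.286 = 0.33317.
Under exogeneity, PAF = [P(Y=1) − p₀] / P(Y=1).
PAF = (0.33317 − 0.286) / 0.33317 ≈ 0.1416

PAF ≈ 0.142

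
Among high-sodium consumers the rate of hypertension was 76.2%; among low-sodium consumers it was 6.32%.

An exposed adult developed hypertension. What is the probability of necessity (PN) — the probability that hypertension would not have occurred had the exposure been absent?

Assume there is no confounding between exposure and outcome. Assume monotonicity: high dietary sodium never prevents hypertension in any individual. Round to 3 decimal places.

PN ≈ 0.917

p₁ = 0.762, p₀ = 0.0632.
Under exogeneity and monotonicity, PN = (p₁ − p₀) / p₁.
PN = (0.762 − 0.0632) / 0.762 = 0.6988 / 0.762 ≈ 0.9171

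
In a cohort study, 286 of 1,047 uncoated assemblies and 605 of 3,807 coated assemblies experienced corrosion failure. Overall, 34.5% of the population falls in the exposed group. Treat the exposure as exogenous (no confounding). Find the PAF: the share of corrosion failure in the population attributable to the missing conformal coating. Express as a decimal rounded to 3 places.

p₁ = P(outcome | exposed) = 286/1047 = 0.27316
p₀ = P(outcome | unexposed) = 605/3807 = 0.15892
Overall risk P(Y=1) = π·p₁ + (1−π)·p₀ = 0.345×0.27316 + 0.655×0.15892 = 0.19833.
Under exogeneity, PAF = [P(Y=1) − p₀] / P(Y=1).
PAF = (0.19833 − 0.15892) / 0.19833 ≈ 0.1987

PAF ≈ 0.199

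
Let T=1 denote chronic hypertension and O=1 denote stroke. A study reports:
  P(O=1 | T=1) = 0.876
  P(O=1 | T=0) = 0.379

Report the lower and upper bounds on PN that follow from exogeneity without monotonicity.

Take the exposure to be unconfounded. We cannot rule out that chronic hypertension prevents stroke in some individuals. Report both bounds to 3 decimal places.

Let p₁ = 0.876, p₀ = 0.379.
Under exogeneity alone the bounds on PN are max{0,(p₁−p₀)/p₁} ≤ PN ≤ min{1,(1−p₀)/p₁}.
  lower = (p₁ − p₀)/p₁ = 0.497 / 0.876 ≈ 0.5674
  upper = min{1, (1 − p₀)/p₁} = 0.621 / 0.876 ≈ 0.7089

0.567 ≤ PN ≤ 0.709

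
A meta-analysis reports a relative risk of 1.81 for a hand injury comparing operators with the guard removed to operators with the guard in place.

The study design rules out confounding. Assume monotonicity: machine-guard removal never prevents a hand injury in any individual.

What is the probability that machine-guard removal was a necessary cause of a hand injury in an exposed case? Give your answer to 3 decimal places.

PN ≈ 0.448

Under exogeneity and monotonicity, PN = (RR − 1) / RR = 1 − 1/RR.
PN = (1.81 − 1) / 1.81 = 0.81 / 1.81 ≈ 0.4475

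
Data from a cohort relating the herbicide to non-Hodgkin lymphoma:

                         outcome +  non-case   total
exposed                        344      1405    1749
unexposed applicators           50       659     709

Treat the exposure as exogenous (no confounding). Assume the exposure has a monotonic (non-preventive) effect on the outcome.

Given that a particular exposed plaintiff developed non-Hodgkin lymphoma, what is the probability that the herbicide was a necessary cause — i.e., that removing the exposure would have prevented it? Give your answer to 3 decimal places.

p₁ = P(outcome | exposed) = 344/1749 = 0.19668
p₀ = P(outcome | unexposed) = 50/709 = 0.070522
Under exogeneity and monotonicity, PN = (p₁ − p₀)/p₁.
PN = (0.19668 − 0.070522) / 0.19668 ≈ 0.6414

PN ≈ 0.641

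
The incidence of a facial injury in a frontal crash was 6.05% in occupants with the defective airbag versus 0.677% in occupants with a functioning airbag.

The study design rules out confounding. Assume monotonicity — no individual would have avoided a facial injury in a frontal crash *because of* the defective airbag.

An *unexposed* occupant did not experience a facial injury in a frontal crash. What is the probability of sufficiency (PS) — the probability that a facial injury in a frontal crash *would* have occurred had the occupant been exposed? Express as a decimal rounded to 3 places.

PS ≈ 0.054

p₁ = 0.0605, p₀ = 0.00677.
Under exogeneity and monotonicity, PS = (p₁ − p₀) / (1 − p₀).
PS = (0.0605 − 0.00677) / (1 − 0.00677) = 0.05373 / 0.99323 ≈ 0.0541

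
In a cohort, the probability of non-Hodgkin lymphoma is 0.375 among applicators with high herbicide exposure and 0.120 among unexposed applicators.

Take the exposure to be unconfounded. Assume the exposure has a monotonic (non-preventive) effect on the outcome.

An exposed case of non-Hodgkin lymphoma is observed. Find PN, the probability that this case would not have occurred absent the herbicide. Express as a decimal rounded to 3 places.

Let p₁ = 0.375, p₀ = 0.12.
Under exogeneity and monotonicity, PN = (p₁ − p₀) / p₁.
PN = (0.375 − 0.12) / 0.375 = 0.255 / 0.375 ≈ 0.6800

PN ≈ 0.680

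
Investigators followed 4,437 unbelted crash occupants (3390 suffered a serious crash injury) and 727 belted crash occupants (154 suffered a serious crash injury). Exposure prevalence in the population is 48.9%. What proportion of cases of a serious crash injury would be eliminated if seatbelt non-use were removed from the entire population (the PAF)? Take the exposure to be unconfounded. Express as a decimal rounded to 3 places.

PAF ≈ 0.560

p₁ = P(outcome | exposed) = 3390/4437 = 0.76403
p₀ = P(outcome | unexposed) = 154/727 = 0.21183
Overall risk P(Y=1) = π·p₁ + (1−π)·p₀ = 0.489×0.76403 + 0.511×0.21183 = 0.48186.
Under exogeneity, PAF = [P(Y=1) − p₀] / P(Y=1).
PAF = (0.48186 − 0.21183) / 0.48186 ≈ 0.5604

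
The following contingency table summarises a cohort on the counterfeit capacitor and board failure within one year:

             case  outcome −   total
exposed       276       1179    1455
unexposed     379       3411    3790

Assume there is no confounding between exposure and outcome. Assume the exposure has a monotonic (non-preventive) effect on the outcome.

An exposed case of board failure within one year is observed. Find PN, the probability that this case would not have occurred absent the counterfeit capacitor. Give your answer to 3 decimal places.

PN ≈ 0.473

p₁ = P(outcome | exposed) = 276/1455 = 0.18969
p₀ = P(outcome | unexposed) = 379/3790 = 0.1
Under exogeneity and monotonicity, PN = (p₁ − p₀) / p₁.
PN = (0.18969 − 0.1) / 0.18969 = 0.089691 / 0.18969 ≈ 0.4728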